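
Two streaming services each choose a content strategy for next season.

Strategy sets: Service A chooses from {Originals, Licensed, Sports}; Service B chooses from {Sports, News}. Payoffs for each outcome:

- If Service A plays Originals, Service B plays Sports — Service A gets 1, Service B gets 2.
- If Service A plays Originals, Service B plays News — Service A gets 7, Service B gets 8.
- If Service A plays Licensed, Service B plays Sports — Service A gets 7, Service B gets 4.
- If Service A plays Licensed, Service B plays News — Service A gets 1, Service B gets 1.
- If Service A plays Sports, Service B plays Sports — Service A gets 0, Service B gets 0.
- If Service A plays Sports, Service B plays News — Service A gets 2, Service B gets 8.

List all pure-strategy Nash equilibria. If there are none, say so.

For each player, find the best response to each opponent profile; mutual best responses are the pure NE.
Service A against Sports: payoffs 1, 7, 0 → best response Licensed.
Service A against News: payoffs 7, 1, 2 → best response Originals.
Service B against Originals: payoffs 2, 8 → best response News.
Service B against Licensed: payoffs 4, 1 → best response Sports.
Service B against Sports: payoffs 0, 8 → best response News.
Mutual best responses: (Originals, News); (Licensed, Sports).

(Originals, News); (Licensed, Sports)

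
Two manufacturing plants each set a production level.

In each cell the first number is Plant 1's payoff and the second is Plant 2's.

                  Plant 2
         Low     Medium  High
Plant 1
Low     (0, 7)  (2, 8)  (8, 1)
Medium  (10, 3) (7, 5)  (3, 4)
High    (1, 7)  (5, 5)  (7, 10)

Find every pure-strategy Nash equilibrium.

Pure NE: (Medium, Medium)

(Low, Low): Plant 1 can switch to Medium (0 → 10). Not NE.
(Low, Medium): Plant 1 can switch to Medium (2 → 7). Not NE.
(Low, High): Plant 2 can switch to Low (1 → 7). Not NE.
(Medium, Low): Plant 2 can switch to Medium (3 → 5). Not NE.
(Medium, Medium): Plant 1 gets 7, best alternative 5; Plant 2 gets 5, best alternative 4. No profitable deviation — NE.
(Medium, High): Plant 1 can switch to Low (3 → 8). Not NE.
(High, Low): Plant 1 can switch to Medium (1 → 10). Not NE.
(High, Medium): Plant 1 can switch to Medium (5 → 7). Not NE.
(High, High): Plant 1 can switch to Low (7 → 8). Not NE.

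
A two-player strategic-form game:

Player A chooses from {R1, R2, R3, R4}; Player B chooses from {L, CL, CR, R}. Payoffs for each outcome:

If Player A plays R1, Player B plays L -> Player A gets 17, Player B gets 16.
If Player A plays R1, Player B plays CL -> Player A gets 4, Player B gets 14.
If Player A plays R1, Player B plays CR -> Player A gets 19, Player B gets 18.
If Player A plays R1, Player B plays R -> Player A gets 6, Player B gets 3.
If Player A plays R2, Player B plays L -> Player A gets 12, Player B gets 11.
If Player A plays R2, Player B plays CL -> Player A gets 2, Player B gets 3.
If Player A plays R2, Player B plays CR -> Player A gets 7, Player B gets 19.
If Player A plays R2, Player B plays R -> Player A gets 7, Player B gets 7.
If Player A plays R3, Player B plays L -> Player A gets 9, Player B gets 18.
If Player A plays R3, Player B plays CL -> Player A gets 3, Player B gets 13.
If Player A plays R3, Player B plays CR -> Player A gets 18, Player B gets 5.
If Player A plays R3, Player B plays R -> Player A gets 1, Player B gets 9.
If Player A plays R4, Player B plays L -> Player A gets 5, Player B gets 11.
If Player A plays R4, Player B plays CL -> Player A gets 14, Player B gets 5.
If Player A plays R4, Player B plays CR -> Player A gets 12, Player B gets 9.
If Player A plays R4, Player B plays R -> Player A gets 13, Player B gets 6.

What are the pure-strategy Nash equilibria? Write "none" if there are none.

The unique pure-strategy Nash equilibrium is (R1, CR).

Player A against L: payoffs 17, 12, 9, 5 → best response R1.
Player A against CL: payoffs 4, 2, 3, 14 → best response R4.
Player A against CR: payoffs 19, 7, 18, 12 → best response R1.
Player A against R: payoffs 6, 7, 1, 13 → best response R4.
Player B against R1: payoffs 16, 14, 18, 3 → best response CR.
Player B against R2: payoffs 11, 3, 19, 7 → best response CR.
Player B against R3: payoffs 18, 13, 5, 9 → best response L.
Player B against R4: payoffs 11, 5, 9, 6 → best response L.
Mutual best responses: (R1, CR).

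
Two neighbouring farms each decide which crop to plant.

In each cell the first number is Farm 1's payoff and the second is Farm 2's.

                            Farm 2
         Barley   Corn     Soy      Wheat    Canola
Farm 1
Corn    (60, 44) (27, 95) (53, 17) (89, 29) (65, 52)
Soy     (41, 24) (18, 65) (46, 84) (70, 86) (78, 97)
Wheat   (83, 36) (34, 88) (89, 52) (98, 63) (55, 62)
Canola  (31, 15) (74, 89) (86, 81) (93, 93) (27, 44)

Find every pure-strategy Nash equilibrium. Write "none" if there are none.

Pure NE: (Soy, Canola)

For each player, find the best response to each opponent profile; mutual best responses are the pure NE.
Farm 1 against Barley: payoffs 60, 41, 83, 31 → best response Wheat.
Farm 1 against Corn: payoffs 27, 18, 34, 74 → best response Canola.
Farm 1 against Soy: payoffs 53, 46, 89, 86 → best response Wheat.
Farm 1 against Wheat: payoffs 89, 70, 98, 93 → best response Wheat.
Farm 1 against Canola: payoffs 65, 78, 55, 27 → best response Soy.
Farm 2 against Corn: payoffs 44, 95, 17, 29, 52 → best response Corn.
Farm 2 against Soy: payoffs 24, 65, 84, 86, 97 → best response Canola.
Farm 2 against Wheat: payoffs 36, 88, 52, 63, 62 → best response Corn.
Farm 2 against Canola: payoffs 15, 89, 81, 93, 44 → best response Wheat.
Mutual best responses: (Soy, Canola).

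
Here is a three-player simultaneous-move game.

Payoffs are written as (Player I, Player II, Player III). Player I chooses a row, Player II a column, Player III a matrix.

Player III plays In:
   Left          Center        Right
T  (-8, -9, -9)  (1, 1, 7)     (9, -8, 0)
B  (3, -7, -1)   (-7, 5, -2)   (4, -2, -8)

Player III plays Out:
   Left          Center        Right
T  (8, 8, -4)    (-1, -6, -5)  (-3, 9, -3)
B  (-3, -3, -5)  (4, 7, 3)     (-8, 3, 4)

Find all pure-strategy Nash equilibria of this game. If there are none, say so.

(T, Center, In), (B, Center, Out)

Player I against (Left, In): payoffs -8, 3 → best response B.
Player I against (Left, Out): payoffs 8, -3 → best response T.
Player I against (Center, In): payoffs 1, -7 → best response T.
Player I against (Center, Out): payoffs -1, 4 → best response B.
Player I against (Right, In): payoffs 9, 4 → best response T.
Player I against (Right, Out): payoffs -3, -8 → best response T.
Player II against (T, In): payoffs -9, 1, -8 → best response Center.
Player II against (T, Out): payoffs 8, -6, 9 → best response Right.
Player II against (B, In): payoffs -7, 5, -2 → best response Center.
Player II against (B, Out): payoffs -3, 7, 3 → best response Center.
Player III against (T, Left): payoffs -9, -4 → best response Out.
Player III against (T, Center): payoffs 7, -5 → best response In.
Player III against (T, Right): payoffs 0, -3 → best response In.
Player III against (B, Left): payoffs -1, -5 → best response In.
Player III against (B, Center): payoffs -2, 3 → best response Out.
Player III against (B, Right): payoffs -8, 4 → best response Out.
Mutual best responses: (T, Center, In); (B, Center, Out).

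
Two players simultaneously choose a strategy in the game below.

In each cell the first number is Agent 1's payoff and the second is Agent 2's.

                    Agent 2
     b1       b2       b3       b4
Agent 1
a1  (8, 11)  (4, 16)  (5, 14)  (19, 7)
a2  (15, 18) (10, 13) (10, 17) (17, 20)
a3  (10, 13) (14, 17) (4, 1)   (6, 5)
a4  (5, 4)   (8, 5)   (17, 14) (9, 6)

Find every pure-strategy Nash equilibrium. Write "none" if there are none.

Agent 1 against b1: payoffs 8, 15, 10, 5 → best response a2.
Agent 1 against b2: payoffs 4, 10, 14, 8 → best response a3.
Agent 1 against b3: payoffs 5, 10, 4, 17 → best response a4.
Agent 1 against b4: payoffs 19, 17, 6, 9 → best response a1.
Agent 2 against a1: payoffs 11, 16, 14, 7 → best response b2.
Agent 2 against a2: payoffs 18, 13, 17, 20 → best response b4.
Agent 2 against a3: payoffs 13, 17, 1, 5 → best response b2.
Agent 2 against a4: payoffs 4, 5, 14, 6 → best response b3.
Mutual best responses: (a3, b2); (a4, b3).

Pure-strategy Nash equilibria: (a3, b2) and (a4, b3)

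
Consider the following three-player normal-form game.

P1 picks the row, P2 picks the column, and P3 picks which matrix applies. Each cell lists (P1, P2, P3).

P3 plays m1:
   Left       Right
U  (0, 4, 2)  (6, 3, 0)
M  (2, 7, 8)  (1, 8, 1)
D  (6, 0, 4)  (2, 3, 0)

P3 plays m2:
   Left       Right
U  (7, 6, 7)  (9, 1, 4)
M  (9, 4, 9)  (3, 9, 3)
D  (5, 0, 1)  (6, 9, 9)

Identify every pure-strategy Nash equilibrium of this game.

This game has no pure Nash equilibrium.

(U, Left, m1): P1 can switch to M (0 → 2). Not NE.
(U, Left, m2): P1 can switch to M (7 → 9). Not NE.
(U, Right, m1): P2 can switch to Left (3 → 4). Not NE.
(U, Right, m2): P2 can switch to Left (1 → 6). Not NE.
(M, Left, m1): P1 can switch to D (2 → 6). Not NE.
(M, Left, m2): P2 can switch to Right (4 → 9). Not NE.
(M, Right, m1): P1 can switch to U (1 → 6). Not NE.
(M, Right, m2): P1 can switch to U (3 → 9). Not NE.
(D, Left, m1): P2 can switch to Right (0 → 3). Not NE.
(D, Left, m2): P1 can switch to U (5 → 7). Not NE.
(The remaining 2 profiles each have a profitable deviation by the same check.)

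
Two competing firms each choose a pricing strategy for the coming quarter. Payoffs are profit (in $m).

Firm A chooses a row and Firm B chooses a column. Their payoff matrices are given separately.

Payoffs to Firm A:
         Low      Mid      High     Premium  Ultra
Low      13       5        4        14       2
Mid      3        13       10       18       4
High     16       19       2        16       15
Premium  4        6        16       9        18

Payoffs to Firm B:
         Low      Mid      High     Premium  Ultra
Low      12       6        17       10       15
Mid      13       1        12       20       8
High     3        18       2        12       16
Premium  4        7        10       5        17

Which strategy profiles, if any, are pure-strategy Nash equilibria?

(Mid, Premium), (High, Mid), (Premium, Ultra)

(Low, Low): Firm A can switch to High (13 → 16). Not NE.
(Low, Mid): Firm A can switch to Mid (5 → 13). Not NE.
(Low, High): Firm A can switch to Mid (4 → 10). Not NE.
(Low, Premium): Firm A can switch to Mid (14 → 18). Not NE.
(Low, Ultra): Firm A can switch to Mid (2 → 4). Not NE.
(Mid, Low): Firm A can switch to Low (3 → 13). Not NE.
(Mid, Mid): Firm A can switch to High (13 → 19). Not NE.
(Mid, High): Firm A can switch to Premium (10 → 16). Not NE.
(Mid, Premium): Firm A gets 18, best alternative 16; Firm B gets 20, best alternative 13. No profitable deviation — NE.
(High, Mid): Firm A gets 19, best alternative 13; Firm B gets 18, best alternative 16. No profitable deviation — NE.
(Premium, Ultra): Firm A gets 18, best alternative 15; Firm B gets 17, best alternative 10. No profitable deviation — NE.
(The remaining 9 profiles each have a profitable deviation by the same check.)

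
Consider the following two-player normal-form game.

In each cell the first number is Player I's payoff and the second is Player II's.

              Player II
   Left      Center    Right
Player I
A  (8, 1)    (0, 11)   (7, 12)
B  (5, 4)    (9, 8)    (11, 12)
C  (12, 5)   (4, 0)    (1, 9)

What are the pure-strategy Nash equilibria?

Pure NE: (B, Right)

(A, Left): Player I can switch to C (8 → 12). Not NE.
(A, Center): Player I can switch to B (0 → 9). Not NE.
(A, Right): Player I can switch to B (7 → 11). Not NE.
(B, Left): Player I can switch to A (5 → 8). Not NE.
(B, Center): Player II can switch to Right (8 → 12). Not NE.
(B, Right): Player I gets 11, best alternative 7; Player II gets 12, best alternative 8. No profitable deviation — NE.
(C, Left): Player II can switch to Right (5 → 9). Not NE.
(C, Center): Player I can switch to B (4 → 9). Not NE.
(C, Right): Player I can switch to A (1 → 7). Not NE.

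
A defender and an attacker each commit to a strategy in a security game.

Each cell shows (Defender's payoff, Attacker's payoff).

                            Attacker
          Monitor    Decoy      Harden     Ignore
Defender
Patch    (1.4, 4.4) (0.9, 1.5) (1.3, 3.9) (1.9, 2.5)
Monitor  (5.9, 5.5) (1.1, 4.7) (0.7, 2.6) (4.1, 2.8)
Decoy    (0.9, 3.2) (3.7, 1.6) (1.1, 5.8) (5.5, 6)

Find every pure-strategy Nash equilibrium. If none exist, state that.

The pure Nash equilibria are (Monitor, Monitor), (Decoy, Ignore).

Defender against Monitor: payoffs 1.4, 5.9, 0.9 → best response Monitor.
Defender against Decoy: payoffs 0.9, 1.1, 3.7 → best response Decoy.
Defender against Harden: payoffs 1.3, 0.7, 1.1 → best response Patch.
Defender against Ignore: payoffs 1.9, 4.1, 5.5 → best response Decoy.
Attacker against Patch: payoffs 4.4, 1.5, 3.9, 2.5 → best response Monitor.
Attacker against Monitor: payoffs 5.5, 4.7, 2.6, 2.8 → best response Monitor.
Attacker against Decoy: payoffs 3.2, 1.6, 5.8, 6 → best response Ignore.
Mutual best responses: (Monitor, Monitor); (Decoy, Ignore).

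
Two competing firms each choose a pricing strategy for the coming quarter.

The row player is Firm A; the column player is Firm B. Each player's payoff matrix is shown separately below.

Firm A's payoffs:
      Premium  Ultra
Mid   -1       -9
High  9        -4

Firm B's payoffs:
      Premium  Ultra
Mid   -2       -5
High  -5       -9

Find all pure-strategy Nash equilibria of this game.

Pure NE: (High, Premium)

For each strategy profile, look for a profitable unilateral deviation.
(Mid, Premium): Firm A can switch to High (-1 → 9). Not NE.
(Mid, Ultra): Firm A can switch to High (-9 → -4). Not NE.
(High, Premium): Firm A gets 9, best alternative -1; Firm B gets -5, best alternative -9. No profitable deviation — NE.
(High, Ultra): Firm B can switch to Premium (-9 → -5). Not NE.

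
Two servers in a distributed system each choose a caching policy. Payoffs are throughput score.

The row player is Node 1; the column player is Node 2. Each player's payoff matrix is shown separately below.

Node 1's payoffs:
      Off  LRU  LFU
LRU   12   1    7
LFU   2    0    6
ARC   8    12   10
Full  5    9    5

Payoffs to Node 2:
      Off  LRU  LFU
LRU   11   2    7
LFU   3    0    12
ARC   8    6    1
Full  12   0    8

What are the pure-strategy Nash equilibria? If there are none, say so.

(LRU, Off)

Node 1 against Off: payoffs 12, 2, 8, 5 → best response LRU.
Node 1 against LRU: payoffs 1, 0, 12, 9 → best response ARC.
Node 1 against LFU: payoffs 7, 6, 10, 5 → best response ARC.
Node 2 against LRU: payoffs 11, 2, 7 → best response Off.
Node 2 against LFU: payoffs 3, 0, 12 → best response LFU.
Node 2 against ARC: payoffs 8, 6, 1 → best response Off.
Node 2 against Full: payoffs 12, 0, 8 → best response Off.
Mutual best responses: (LRU, Off).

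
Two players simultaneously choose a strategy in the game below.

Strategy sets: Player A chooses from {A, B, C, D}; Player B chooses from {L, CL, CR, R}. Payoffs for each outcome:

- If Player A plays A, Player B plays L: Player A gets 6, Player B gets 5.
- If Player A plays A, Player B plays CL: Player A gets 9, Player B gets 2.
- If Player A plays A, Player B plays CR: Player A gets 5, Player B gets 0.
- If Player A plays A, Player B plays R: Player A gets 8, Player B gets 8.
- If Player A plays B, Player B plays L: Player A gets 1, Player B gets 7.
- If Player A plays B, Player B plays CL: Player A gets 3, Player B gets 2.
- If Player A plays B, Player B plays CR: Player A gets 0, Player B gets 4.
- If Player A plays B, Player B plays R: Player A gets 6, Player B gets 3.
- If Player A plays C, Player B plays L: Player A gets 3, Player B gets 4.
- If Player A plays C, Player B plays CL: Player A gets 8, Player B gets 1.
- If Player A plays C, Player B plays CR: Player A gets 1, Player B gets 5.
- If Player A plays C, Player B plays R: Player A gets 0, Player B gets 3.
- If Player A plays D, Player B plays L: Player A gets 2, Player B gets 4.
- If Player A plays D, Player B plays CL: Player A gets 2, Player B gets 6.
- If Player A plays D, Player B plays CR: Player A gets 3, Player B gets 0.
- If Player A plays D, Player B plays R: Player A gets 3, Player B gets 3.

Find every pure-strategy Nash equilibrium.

(A, L): Player B can switch to R (5 → 8). Not NE.
(A, CL): Player B can switch to L (2 → 5). Not NE.
(A, CR): Player B can switch to L (0 → 5). Not NE.
(A, R): Player A gets 8, best alternative 6; Player B gets 8, best alternative 5. No profitable deviation — NE.
(B, L): Player A can switch to A (1 → 6). Not NE.
(B, CL): Player A can switch to A (3 → 9). Not NE.
(B, CR): Player A can switch to A (0 → 5). Not NE.
(B, R): Player A can switch to A (6 → 8). Not NE.
(C, L): Player A can switch to A (3 → 6). Not NE.
(C, CL): Player A can switch to A (8 → 9). Not NE.
(C, CR): Player A can switch to A (1 → 5). Not NE.
(C, R): Player A can switch to A (0 → 8). Not NE.
(D, L): Player A can switch to A (2 → 6). Not NE.
(The remaining 3 profiles each have a profitable deviation by the same check.)

(A, R)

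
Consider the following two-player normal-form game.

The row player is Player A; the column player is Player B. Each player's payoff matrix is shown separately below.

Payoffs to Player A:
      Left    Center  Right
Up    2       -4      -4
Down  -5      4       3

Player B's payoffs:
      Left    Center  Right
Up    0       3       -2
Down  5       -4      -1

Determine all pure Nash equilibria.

Player A against Left: payoffs 2, -5 → best response Up.
Player A against Center: payoffs -4, 4 → best response Down.
Player A against Right: payoffs -4, 3 → best response Down.
Player B against Up: payoffs 0, 3, -2 → best response Center.
Player B against Down: payoffs 5, -4, -1 → best response Left.
No profile is a mutual best response for all players.

none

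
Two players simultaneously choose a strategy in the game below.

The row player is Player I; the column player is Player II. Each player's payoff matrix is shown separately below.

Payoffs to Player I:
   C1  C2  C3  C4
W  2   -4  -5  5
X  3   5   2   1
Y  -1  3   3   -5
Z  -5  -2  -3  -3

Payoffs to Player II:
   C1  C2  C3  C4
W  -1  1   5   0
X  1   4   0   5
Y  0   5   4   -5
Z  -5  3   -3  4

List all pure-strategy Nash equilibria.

none

For each player, find the best response to each opponent profile; mutual best responses are the pure NE.
Player I against C1: payoffs 2, 3, -1, -5 → best response X.
Player I against C2: payoffs -4, 5, 3, -2 → best response X.
Player I against C3: payoffs -5, 2, 3, -3 → best response Y.
Player I against C4: payoffs 5, 1, -5, -3 → best response W.
Player II against W: payoffs -1, 1, 5, 0 → best response C3.
Player II against X: payoffs 1, 4, 0, 5 → best response C4.
Player II against Y: payoffs 0, 5, 4, -5 → best response C2.
Player II against Z: payoffs -5, 3, -3, 4 → best response C4.
No profile is a mutual best response for all players.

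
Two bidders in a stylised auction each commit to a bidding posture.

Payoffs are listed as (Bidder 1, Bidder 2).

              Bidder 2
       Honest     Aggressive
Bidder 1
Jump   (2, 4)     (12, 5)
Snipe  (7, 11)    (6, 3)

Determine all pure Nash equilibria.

Mark each player's best response to every combination of opponents' strategies; a profile where every player is best-responding is a pure Nash equilibrium.
Bidder 1 against Honest: payoffs 2, 7 → best response Snipe.
Bidder 1 against Aggressive: payoffs 12, 6 → best response Jump.
Bidder 2 against Jump: payoffs 4, 5 → best response Aggressive.
Bidder 2 against Snipe: payoffs 11, 3 → best response Honest.
Mutual best responses: (Jump, Aggressive); (Snipe, Honest).

The pure Nash equilibria are (Jump, Aggressive); (Snipe, Honest).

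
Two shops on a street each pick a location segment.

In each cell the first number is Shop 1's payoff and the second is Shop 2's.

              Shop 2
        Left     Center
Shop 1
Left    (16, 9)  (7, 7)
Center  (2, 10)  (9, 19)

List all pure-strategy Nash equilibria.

(Left, Left): Shop 1 gets 16, best alternative 2; Shop 2 gets 9, best alternative 7. No profitable deviation — NE.
(Left, Center): Shop 1 can switch to Center (7 → 9). Not NE.
(Center, Left): Shop 1 can switch to Left (2 → 16). Not NE.
(Center, Center): Shop 1 gets 9, best alternative 7; Shop 2 gets 19, best alternative 10. No profitable deviation — NE.

Pure-strategy Nash equilibria: (Left, Left), (Center, Center)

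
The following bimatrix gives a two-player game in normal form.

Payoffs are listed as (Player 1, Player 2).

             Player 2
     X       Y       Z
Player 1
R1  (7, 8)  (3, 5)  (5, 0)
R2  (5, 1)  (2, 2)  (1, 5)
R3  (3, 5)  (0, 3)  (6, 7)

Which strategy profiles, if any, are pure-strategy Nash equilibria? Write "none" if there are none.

Player 1 against X: payoffs 7, 5, 3 → best response R1.
Player 1 against Y: payoffs 3, 2, 0 → best response R1.
Player 1 against Z: payoffs 5, 1, 6 → best response R3.
Player 2 against R1: payoffs 8, 5, 0 → best response X.
Player 2 against R2: payoffs 1, 2, 5 → best response Z.
Player 2 against R3: payoffs 5, 3, 7 → best response Z.
Mutual best responses: (R1, X); (R3, Z).

(R1, X), (R3, Z)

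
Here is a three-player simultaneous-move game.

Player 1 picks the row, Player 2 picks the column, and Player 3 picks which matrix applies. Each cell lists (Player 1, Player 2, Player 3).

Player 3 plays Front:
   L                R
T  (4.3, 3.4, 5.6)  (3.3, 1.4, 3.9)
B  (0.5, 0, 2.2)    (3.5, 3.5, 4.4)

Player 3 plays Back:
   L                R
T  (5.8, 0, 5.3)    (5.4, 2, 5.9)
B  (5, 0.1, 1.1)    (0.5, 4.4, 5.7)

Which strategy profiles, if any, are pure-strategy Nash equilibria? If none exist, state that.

Check each profile: it is a Nash equilibrium iff no player can strictly gain by switching unilaterally.
(T, L, Front): Player 1 gets 4.3, best alternative 0.5; Player 2 gets 3.4, best alternative 1.4; Player 3 gets 5.6, best alternative 5.3. No profitable deviation — NE.
(T, L, Back): Player 2 can switch to R (0 → 2). Not NE.
(T, R, Front): Player 1 can switch to B (3.3 → 3.5). Not NE.
(T, R, Back): Player 1 gets 5.4, best alternative 0.5; Player 2 gets 2, best alternative 0; Player 3 gets 5.9, best alternative 3.9. No profitable deviation — NE.
(B, L, Front): Player 1 can switch to T (0.5 → 4.3). Not NE.
(B, L, Back): Player 1 can switch to T (5 → 5.8). Not NE.
(B, R, Front): Player 3 can switch to Back (4.4 → 5.7). Not NE.
(B, R, Back): Player 1 can switch to T (0.5 → 5.4). Not NE.

Pure-strategy Nash equilibria: (T, L, Front), (T, R, Back)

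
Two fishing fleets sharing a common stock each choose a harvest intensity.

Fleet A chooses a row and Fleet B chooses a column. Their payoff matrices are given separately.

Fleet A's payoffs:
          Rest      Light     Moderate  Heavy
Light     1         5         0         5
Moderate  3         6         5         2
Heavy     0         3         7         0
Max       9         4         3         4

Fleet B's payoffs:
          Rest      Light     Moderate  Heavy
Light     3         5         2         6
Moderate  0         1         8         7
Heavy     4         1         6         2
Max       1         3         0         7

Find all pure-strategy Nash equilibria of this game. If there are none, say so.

(Light, Heavy) and (Heavy, Moderate)

Fleet A against Rest: payoffs 1, 3, 0, 9 → best response Max.
Fleet A against Light: payoffs 5, 6, 3, 4 → best response Moderate.
Fleet A against Moderate: payoffs 0, 5, 7, 3 → best response Heavy.
Fleet A against Heavy: payoffs 5, 2, 0, 4 → best response Light.
Fleet B against Light: payoffs 3, 5, 2, 6 → best response Heavy.
Fleet B against Moderate: payoffs 0, 1, 8, 7 → best response Moderate.
Fleet B against Heavy: payoffs 4, 1, 6, 2 → best response Moderate.
Fleet B against Max: payoffs 1, 3, 0, 7 → best response Heavy.
Mutual best responses: (Light, Heavy); (Heavy, Moderate).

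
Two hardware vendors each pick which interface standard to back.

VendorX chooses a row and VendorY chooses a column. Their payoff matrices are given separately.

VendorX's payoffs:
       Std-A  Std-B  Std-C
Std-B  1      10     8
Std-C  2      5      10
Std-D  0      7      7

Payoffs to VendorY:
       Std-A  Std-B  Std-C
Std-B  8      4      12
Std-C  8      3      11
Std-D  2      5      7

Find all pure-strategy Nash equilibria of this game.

Pure NE: (Std-C, Std-C)

For each player, find the best response to each opponent profile; mutual best responses are the pure NE.
VendorX against Std-A: payoffs 1, 2, 0 → best response Std-C.
VendorX against Std-B: payoffs 10, 5, 7 → best response Std-B.
VendorX against Std-C: payoffs 8, 10, 7 → best response Std-C.
VendorY against Std-B: payoffs 8, 4, 12 → best response Std-C.
VendorY against Std-C: payoffs 8, 3, 11 → best response Std-C.
VendorY against Std-D: payoffs 2, 5, 7 → best response Std-C.
Mutual best responses: (Std-C, Std-C).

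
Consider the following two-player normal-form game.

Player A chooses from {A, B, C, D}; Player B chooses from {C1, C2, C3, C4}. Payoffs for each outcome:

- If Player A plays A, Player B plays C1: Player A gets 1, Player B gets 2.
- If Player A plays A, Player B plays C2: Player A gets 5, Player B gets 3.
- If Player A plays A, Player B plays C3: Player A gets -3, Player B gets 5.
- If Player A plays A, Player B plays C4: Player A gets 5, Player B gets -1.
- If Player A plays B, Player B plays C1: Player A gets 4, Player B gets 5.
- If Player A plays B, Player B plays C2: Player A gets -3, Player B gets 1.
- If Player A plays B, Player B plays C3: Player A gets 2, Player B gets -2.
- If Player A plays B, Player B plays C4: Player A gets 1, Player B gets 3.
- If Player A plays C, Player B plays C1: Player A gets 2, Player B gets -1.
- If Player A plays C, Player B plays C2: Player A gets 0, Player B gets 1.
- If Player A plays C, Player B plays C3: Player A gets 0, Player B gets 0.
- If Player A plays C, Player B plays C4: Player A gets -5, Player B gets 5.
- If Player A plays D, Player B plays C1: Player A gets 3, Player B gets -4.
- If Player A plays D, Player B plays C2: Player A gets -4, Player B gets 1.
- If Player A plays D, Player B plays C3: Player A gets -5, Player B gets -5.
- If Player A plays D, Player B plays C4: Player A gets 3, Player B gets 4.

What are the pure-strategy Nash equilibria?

Pure NE: (B, C1)

(A, C1): Player A can switch to B (1 → 4). Not NE.
(A, C2): Player B can switch to C3 (3 → 5). Not NE.
(A, C3): Player A can switch to B (-3 → 2). Not NE.
(A, C4): Player B can switch to C1 (-1 → 2). Not NE.
(B, C1): Player A gets 4, best alternative 3; Player B gets 5, best alternative 3. No profitable deviation — NE.
(B, C2): Player A can switch to A (-3 → 5). Not NE.
(B, C3): Player B can switch to C1 (-2 → 5). Not NE.
(B, C4): Player A can switch to A (1 → 5). Not NE.
(C, C1): Player A can switch to B (2 → 4). Not NE.
(The remaining 7 profiles each have a profitable deviation by the same check.)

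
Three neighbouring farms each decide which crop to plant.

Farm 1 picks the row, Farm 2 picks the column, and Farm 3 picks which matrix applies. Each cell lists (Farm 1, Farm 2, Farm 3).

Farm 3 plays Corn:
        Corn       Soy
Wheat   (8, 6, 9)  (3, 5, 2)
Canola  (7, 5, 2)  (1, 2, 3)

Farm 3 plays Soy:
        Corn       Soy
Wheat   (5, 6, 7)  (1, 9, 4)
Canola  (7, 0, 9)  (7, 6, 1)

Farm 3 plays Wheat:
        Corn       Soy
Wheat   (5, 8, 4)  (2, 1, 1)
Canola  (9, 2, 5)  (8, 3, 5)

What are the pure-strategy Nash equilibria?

(Wheat, Corn, Corn) and (Canola, Soy, Wheat)

Farm 1 against (Corn, Corn): payoffs 8, 7 → best response Wheat.
Farm 1 against (Corn, Soy): payoffs 5, 7 → best response Canola.
Farm 1 against (Corn, Wheat): payoffs 5, 9 → best response Canola.
Farm 1 against (Soy, Corn): payoffs 3, 1 → best response Wheat.
Farm 1 against (Soy, Soy): payoffs 1, 7 → best response Canola.
Farm 1 against (Soy, Wheat): payoffs 2, 8 → best response Canola.
Farm 2 against (Wheat, Corn): payoffs 6, 5 → best response Corn.
Farm 2 against (Wheat, Soy): payoffs 6, 9 → best response Soy.
Farm 2 against (Wheat, Wheat): payoffs 8, 1 → best response Corn.
Farm 2 against (Canola, Corn): payoffs 5, 2 → best response Corn.
Farm 2 against (Canola, Soy): payoffs 0, 6 → best response Soy.
Farm 2 against (Canola, Wheat): payoffs 2, 3 → best response Soy.
Farm 3 against (Wheat, Corn): payoffs 9, 7, 4 → best response Corn.
Farm 3 against (Wheat, Soy): payoffs 2, 4, 1 → best response Soy.
Farm 3 against (Canola, Corn): payoffs 2, 9, 5 → best response Soy.
Farm 3 against (Canola, Soy): payoffs 3, 1, 5 → best response Wheat.
Mutual best responses: (Wheat, Corn, Corn); (Canola, Soy, Wheat).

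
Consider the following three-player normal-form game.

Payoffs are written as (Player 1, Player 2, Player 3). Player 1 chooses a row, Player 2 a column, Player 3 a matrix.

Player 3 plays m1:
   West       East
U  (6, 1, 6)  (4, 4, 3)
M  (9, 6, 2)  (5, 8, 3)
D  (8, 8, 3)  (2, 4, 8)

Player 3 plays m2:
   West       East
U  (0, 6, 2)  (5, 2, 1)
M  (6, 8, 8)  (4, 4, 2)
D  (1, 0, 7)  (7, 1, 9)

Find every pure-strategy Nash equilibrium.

(U, West, m1): Player 1 can switch to M (6 → 9). Not NE.
(U, West, m2): Player 1 can switch to M (0 → 6). Not NE.
(U, East, m1): Player 1 can switch to M (4 → 5). Not NE.
(U, East, m2): Player 1 can switch to D (5 → 7). Not NE.
(M, West, m1): Player 2 can switch to East (6 → 8). Not NE.
(M, West, m2): Player 1 gets 6, best alternative 1; Player 2 gets 8, best alternative 4; Player 3 gets 8, best alternative 2. No profitable deviation — NE.
(M, East, m1): Player 1 gets 5, best alternative 4; Player 2 gets 8, best alternative 6; Player 3 gets 3, best alternative 2. No profitable deviation — NE.
(M, East, m2): Player 1 can switch to U (4 → 5). Not NE.
(D, East, m2): Player 1 gets 7, best alternative 5; Player 2 gets 1, best alternative 0; Player 3 gets 9, best alternative 8. No profitable deviation — NE.
(The remaining 3 profiles each have a profitable deviation by the same check.)

Pure-strategy Nash equilibria: (M, West, m2); (M, East, m1); (D, East, m2)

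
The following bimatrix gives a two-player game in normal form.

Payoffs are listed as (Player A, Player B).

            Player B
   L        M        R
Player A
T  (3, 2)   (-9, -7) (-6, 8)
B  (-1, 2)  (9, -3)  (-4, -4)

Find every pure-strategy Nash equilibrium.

(T, L): Player B can switch to R (2 → 8). Not NE.
(T, M): Player A can switch to B (-9 → 9). Not NE.
(T, R): Player A can switch to B (-6 → -4). Not NE.
(B, L): Player A can switch to T (-1 → 3). Not NE.
(B, M): Player B can switch to L (-3 → 2). Not NE.
(B, R): Player B can switch to L (-4 → 2). Not NE.

none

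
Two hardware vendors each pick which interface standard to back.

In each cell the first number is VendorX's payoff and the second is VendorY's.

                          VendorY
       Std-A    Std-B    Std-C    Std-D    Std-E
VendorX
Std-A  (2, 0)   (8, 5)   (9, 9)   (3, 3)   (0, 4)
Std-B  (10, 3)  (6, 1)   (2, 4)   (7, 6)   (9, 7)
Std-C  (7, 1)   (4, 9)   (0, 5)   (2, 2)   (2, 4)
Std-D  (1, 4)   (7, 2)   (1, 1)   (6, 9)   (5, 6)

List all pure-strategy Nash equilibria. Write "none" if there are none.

The pure Nash equilibria are (Std-A, Std-C), (Std-B, Std-E).

(Std-A, Std-A): VendorX can switch to Std-B (2 → 10). Not NE.
(Std-A, Std-B): VendorY can switch to Std-C (5 → 9). Not NE.
(Std-A, Std-C): VendorX gets 9, best alternative 2; VendorY gets 9, best alternative 5. No profitable deviation — NE.
(Std-A, Std-D): VendorX can switch to Std-B (3 → 7). Not NE.
(Std-A, Std-E): VendorX can switch to Std-B (0 → 9). Not NE.
(Std-B, Std-A): VendorY can switch to Std-C (3 → 4). Not NE.
(Std-B, Std-B): VendorX can switch to Std-A (6 → 8). Not NE.
(Std-B, Std-C): VendorX can switch to Std-A (2 → 9). Not NE.
(Std-B, Std-D): VendorY can switch to Std-E (6 → 7). Not NE.
(Std-B, Std-E): VendorX gets 9, best alternative 5; VendorY gets 7, best alternative 6. No profitable deviation — NE.
(Std-C, Std-A): VendorX can switch to Std-B (7 → 10). Not NE.
(Std-C, Std-B): VendorX can switch to Std-A (4 → 8). Not NE.
(The remaining 8 profiles each have a profitable deviation by the same check.)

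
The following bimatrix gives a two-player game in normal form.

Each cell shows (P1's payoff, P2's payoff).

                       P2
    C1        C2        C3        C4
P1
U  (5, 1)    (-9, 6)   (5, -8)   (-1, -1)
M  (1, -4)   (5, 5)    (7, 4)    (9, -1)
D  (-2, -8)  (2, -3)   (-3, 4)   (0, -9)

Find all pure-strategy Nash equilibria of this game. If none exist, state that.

Pure NE: (M, C2)

P1 against C1: payoffs 5, 1, -2 → best response U.
P1 against C2: payoffs -9, 5, 2 → best response M.
P1 against C3: payoffs 5, 7, -3 → best response M.
P1 against C4: payoffs -1, 9, 0 → best response M.
P2 against U: payoffs 1, 6, -8, -1 → best response C2.
P2 against M: payoffs -4, 5, 4, -1 → best response C2.
P2 against D: payoffs -8, -3, 4, -9 → best response C3.
Mutual best responses: (M, C2).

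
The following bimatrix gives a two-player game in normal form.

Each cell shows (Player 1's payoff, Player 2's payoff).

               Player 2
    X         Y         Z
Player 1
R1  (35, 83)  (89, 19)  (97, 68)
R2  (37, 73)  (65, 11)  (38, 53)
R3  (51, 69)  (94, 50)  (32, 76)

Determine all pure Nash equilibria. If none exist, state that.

(R1, X): Player 1 can switch to R2 (35 → 37). Not NE.
(R1, Y): Player 1 can switch to R3 (89 → 94). Not NE.
(R1, Z): Player 2 can switch to X (68 → 83). Not NE.
(R2, X): Player 1 can switch to R3 (37 → 51). Not NE.
(R2, Y): Player 1 can switch to R1 (65 → 89). Not NE.
(R2, Z): Player 1 can switch to R1 (38 → 97). Not NE.
(The remaining 3 profiles each have a profitable deviation by the same check.)

none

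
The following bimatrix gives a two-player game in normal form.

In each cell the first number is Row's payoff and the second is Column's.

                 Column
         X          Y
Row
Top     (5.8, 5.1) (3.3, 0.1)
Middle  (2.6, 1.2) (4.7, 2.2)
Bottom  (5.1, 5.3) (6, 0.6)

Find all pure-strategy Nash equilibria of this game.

Pure NE: (Top, X)

For each player, find the best response to each opponent profile; mutual best responses are the pure NE.
Row against X: payoffs 5.8, 2.6, 5.1 → best response Top.
Row against Y: payoffs 3.3, 4.7, 6 → best response Bottom.
Column against Top: payoffs 5.1, 0.1 → best response X.
Column against Middle: payoffs 1.2, 2.2 → best response Y.
Column against Bottom: payoffs 5.3, 0.6 → best response X.
Mutual best responses: (Top, X).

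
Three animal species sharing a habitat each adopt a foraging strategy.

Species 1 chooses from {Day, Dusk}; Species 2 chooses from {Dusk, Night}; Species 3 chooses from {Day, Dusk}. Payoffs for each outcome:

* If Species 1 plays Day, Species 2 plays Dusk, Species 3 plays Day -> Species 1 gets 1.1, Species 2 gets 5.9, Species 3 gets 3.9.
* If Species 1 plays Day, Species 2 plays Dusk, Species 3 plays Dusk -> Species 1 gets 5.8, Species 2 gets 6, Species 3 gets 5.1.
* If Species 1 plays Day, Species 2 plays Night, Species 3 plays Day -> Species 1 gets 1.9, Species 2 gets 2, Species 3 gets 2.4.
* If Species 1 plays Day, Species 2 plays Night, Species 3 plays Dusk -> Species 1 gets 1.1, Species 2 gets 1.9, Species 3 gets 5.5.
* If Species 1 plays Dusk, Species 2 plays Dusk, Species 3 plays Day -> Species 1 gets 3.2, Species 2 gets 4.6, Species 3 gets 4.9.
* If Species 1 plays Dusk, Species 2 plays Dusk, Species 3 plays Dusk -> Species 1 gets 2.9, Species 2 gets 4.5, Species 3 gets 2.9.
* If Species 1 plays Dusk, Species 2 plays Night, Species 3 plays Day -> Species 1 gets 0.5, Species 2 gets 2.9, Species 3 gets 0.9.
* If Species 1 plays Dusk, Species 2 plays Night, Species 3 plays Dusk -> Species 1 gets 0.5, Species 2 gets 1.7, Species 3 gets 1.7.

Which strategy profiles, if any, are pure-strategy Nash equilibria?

Species 1 against (Dusk, Day): payoffs 1.1, 3.2 → best response Dusk.
Species 1 against (Dusk, Dusk): payoffs 5.8, 2.9 → best response Day.
Species 1 against (Night, Day): payoffs 1.9, 0.5 → best response Day.
Species 1 against (Night, Dusk): payoffs 1.1, 0.5 → best response Day.
Species 2 against (Day, Day): payoffs 5.9, 2 → best response Dusk.
Species 2 against (Day, Dusk): payoffs 6, 1.9 → best response Dusk.
Species 2 against (Dusk, Day): payoffs 4.6, 2.9 → best response Dusk.
Species 2 against (Dusk, Dusk): payoffs 4.5, 1.7 → best response Dusk.
Species 3 against (Day, Dusk): payoffs 3.9, 5.1 → best response Dusk.
Species 3 against (Day, Night): payoffs 2.4, 5.5 → best response Dusk.
Species 3 against (Dusk, Dusk): payoffs 4.9, 2.9 → best response Day.
Species 3 against (Dusk, Night): payoffs 0.9, 1.7 → best response Dusk.
Mutual best responses: (Day, Dusk, Dusk); (Dusk, Dusk, Day).

(Day, Dusk, Dusk), (Dusk, Dusk, Day)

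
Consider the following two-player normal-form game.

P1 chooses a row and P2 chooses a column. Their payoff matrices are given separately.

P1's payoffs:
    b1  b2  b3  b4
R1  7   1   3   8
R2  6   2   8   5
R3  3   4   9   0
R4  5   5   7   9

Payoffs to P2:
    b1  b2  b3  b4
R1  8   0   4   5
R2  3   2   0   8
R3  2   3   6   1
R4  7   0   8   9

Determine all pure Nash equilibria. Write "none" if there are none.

The pure Nash equilibria are (R1, b1), (R3, b3), (R4, b4).

P1 against b1: payoffs 7, 6, 3, 5 → best response R1.
P1 against b2: payoffs 1, 2, 4, 5 → best response R4.
P1 against b3: payoffs 3, 8, 9, 7 → best response R3.
P1 against b4: payoffs 8, 5, 0, 9 → best response R4.
P2 against R1: payoffs 8, 0, 4, 5 → best response b1.
P2 against R2: payoffs 3, 2, 0, 8 → best response b4.
P2 against R3: payoffs 2, 3, 6, 1 → best response b3.
P2 against R4: payoffs 7, 0, 8, 9 → best response b4.
Mutual best responses: (R1, b1); (R3, b3); (R4, b4).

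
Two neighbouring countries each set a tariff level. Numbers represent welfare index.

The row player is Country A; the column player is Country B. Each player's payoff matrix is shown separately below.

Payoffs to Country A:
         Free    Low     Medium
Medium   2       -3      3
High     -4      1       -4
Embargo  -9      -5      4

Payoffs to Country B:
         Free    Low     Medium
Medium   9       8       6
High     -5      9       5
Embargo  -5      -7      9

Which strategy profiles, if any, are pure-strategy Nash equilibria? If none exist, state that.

For each player, find the best response to each opponent profile; mutual best responses are the pure NE.
Country A against Free: payoffs 2, -4, -9 → best response Medium.
Country A against Low: payoffs -3, 1, -5 → best response High.
Country A against Medium: payoffs 3, -4, 4 → best response Embargo.
Country B against Medium: payoffs 9, 8, 6 → best response Free.
Country B against High: payoffs -5, 9, 5 → best response Low.
Country B against Embargo: payoffs -5, -7, 9 → best response Medium.
Mutual best responses: (Medium, Free); (High, Low); (Embargo, Medium).

The pure Nash equilibria are (Medium, Free), (High, Low), (Embargo, Medium).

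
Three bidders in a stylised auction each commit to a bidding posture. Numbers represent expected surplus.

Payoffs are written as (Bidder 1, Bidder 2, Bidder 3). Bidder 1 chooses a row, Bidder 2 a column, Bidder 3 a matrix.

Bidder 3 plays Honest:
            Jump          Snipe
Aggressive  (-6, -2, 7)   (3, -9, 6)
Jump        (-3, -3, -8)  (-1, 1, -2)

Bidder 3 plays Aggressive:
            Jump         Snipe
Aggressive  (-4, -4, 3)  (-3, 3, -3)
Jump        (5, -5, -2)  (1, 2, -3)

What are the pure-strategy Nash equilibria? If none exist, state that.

This game has no pure Nash equilibrium.

(Aggressive, Jump, Honest): Bidder 1 can switch to Jump (-6 → -3). Not NE.
(Aggressive, Jump, Aggressive): Bidder 1 can switch to Jump (-4 → 5). Not NE.
(Aggressive, Snipe, Honest): Bidder 2 can switch to Jump (-9 → -2). Not NE.
(Aggressive, Snipe, Aggressive): Bidder 1 can switch to Jump (-3 → 1). Not NE.
(Jump, Jump, Honest): Bidder 2 can switch to Snipe (-3 → 1). Not NE.
(Jump, Jump, Aggressive): Bidder 2 can switch to Snipe (-5 → 2). Not NE.
(Jump, Snipe, Honest): Bidder 1 can switch to Aggressive (-1 → 3). Not NE.
(Jump, Snipe, Aggressive): Bidder 3 can switch to Honest (-3 → -2). Not NE.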